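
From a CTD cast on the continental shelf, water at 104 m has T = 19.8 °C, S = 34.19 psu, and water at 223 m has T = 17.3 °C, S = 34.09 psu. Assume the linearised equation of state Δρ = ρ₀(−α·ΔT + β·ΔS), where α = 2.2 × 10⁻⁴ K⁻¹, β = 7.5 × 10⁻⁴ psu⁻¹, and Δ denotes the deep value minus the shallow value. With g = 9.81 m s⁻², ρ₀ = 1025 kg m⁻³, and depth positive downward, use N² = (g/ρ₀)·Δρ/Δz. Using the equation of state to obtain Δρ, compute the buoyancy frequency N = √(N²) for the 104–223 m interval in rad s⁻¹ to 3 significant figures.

6.26 × 10⁻³ rad s⁻¹

ΔT = -2.5 K, ΔS = -0.10 psu (deep − shallow).
Δρ/ρ₀ = −αΔT + βΔS = 5.50 × 10⁻⁴ − 7.50 × 10⁻⁵ = 4.75 × 10⁻⁴, so Δρ ≈ 0.4869 kg m⁻³.
N² = (g/ρ₀)·Δρ/Δz = g·(Δρ/ρ₀)/Δz = 9.81 × 4.75 × 10⁻⁴ / 119 = 3.9158 × 10⁻⁵ s⁻².
N = √(3.9158 × 10⁻⁵) = 6.2576 × 10⁻³ rad s⁻¹ ≈ 6.26 × 10⁻³ rad s⁻¹.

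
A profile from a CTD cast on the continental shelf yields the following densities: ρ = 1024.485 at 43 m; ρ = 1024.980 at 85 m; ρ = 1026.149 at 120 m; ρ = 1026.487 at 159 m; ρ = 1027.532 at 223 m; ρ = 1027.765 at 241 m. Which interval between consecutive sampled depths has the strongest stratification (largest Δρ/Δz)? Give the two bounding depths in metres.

85–120 m

Compute the density gradient over each adjacent pair:
  43–85 m: Δρ/Δz = 0.495/42 = 0.012 kg m⁻⁴
  85–120 m: Δρ/Δz = 1.169/35 = 0.033 kg m⁻⁴
  120–159 m: Δρ/Δz = 0.338/39 = 8.7 × 10⁻³ kg m⁻⁴
  159–223 m: Δρ/Δz = 1.045/64 = 0.016 kg m⁻⁴
  223–241 m: Δρ/Δz = 0.233/18 = 0.013 kg m⁻⁴
The largest gradient is in the 85–120 m interval — the pycnocline.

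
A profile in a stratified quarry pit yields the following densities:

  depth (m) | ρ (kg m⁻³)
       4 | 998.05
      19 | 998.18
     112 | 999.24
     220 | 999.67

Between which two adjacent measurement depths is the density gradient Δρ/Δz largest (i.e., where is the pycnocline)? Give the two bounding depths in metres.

Compute the density gradient over each adjacent pair:
  4–19 m: Δρ/Δz = 0.13/15 = 8.7 × 10⁻³ kg m⁻⁴
  19–112 m: Δρ/Δz = 1.06/93 = 0.011 kg m⁻⁴
  112–220 m: Δρ/Δz = 0.43/108 = 4.0 × 10⁻³ kg m⁻⁴
The largest gradient is in the 19–112 m interval — the pycnocline.

19–112 m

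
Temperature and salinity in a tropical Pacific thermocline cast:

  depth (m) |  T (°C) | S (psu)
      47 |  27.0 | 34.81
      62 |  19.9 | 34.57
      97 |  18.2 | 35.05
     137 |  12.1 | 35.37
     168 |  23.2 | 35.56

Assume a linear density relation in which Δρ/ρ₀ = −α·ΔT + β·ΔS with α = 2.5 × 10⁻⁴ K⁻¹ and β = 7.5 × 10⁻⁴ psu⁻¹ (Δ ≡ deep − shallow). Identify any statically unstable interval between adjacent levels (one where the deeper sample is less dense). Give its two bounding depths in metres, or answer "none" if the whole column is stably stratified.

137–168 m

Evaluate Δρ/ρ₀ = −αΔT + βΔS across each adjacent pair:
  47–62 m: −αΔT+βΔS = −(2.5 × 10⁻⁴)(-7.1)+(7.5 × 10⁻⁴)(-0.24) = 1.6 × 10⁻³ → stable
  62–97 m: −αΔT+βΔS = −(2.5 × 10⁻⁴)(-1.7)+(7.5 × 10⁻⁴)(+0.48) = 7.8 × 10⁻⁴ → stable
  97–137 m: −αΔT+βΔS = −(2.5 × 10⁻⁴)(-6.1)+(7.5 × 10⁻⁴)(+0.32) = 1.8 × 10⁻³ → stable
  137–168 m: −αΔT+βΔS = −(2.5 × 10⁻⁴)(+11.1)+(7.5 × 10⁻⁴)(+0.19) = -2.6 × 10⁻³ → UNSTABLE
The 137–168 m interval has Δρ < 0: lighter water underlies denser water.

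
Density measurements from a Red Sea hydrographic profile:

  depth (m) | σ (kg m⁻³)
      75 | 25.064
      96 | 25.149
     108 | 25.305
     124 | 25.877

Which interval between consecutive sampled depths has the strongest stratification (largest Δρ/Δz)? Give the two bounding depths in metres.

108–124 m

Compute the density gradient over each adjacent pair:
  75–96 m: Δρ/Δz = 0.085/21 = 4.0 × 10⁻³ kg m⁻⁴
  96–108 m: Δρ/Δz = 0.156/12 = 0.013 kg m⁻⁴
  108–124 m: Δρ/Δz = 0.572/16 = 0.036 kg m⁻⁴
The largest gradient is in the 108–124 m interval — the pycnocline.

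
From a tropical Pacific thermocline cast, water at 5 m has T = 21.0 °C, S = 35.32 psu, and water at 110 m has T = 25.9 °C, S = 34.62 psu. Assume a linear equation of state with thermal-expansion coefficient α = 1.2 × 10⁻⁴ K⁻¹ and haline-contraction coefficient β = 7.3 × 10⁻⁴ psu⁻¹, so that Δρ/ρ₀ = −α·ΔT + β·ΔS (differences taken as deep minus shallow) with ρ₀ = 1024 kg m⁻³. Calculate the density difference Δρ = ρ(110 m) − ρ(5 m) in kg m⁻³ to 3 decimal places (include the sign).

-1.125 kg m⁻³

ΔT = +4.9 K, ΔS = -0.70 psu (deep − shallow).
Δρ/ρ₀ = −(1.2 × 10⁻⁴)(+4.9) + (7.3 × 10⁻⁴)(-0.70) = -1.099 × 10⁻³.
Δρ = 1024 × (-1.099 × 10⁻³) = -1.125 kg m⁻³.
Negative Δρ: lighter below, statically unstable.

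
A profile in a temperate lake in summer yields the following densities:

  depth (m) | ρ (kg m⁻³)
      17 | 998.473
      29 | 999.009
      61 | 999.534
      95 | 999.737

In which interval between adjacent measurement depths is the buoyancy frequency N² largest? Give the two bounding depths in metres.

17–29 m

Compute the density gradient over each adjacent pair:
  17–29 m: Δρ/Δz = 0.536/12 = 0.045 kg m⁻⁴
  29–61 m: Δρ/Δz = 0.525/32 = 0.016 kg m⁻⁴
  61–95 m: Δρ/Δz = 0.203/34 = 6.0 × 10⁻³ kg m⁻⁴
The largest gradient is in the 17–29 m interval — the pycnocline.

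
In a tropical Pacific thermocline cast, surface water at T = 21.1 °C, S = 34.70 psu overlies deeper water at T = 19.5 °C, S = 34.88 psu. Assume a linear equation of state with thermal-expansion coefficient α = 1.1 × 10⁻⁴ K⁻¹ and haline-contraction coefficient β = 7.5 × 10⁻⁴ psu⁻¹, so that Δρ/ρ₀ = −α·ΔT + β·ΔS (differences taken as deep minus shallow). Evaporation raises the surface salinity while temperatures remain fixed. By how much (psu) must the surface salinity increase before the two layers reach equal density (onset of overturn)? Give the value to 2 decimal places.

Neutral buoyancy requires −α(T_deep − T_surf) + β(S_deep − S_surf′) = 0.
S_surf′ = S_deep − (α/β)·ΔT = 34.88 − (1.1 × 10⁻⁴/7.5 × 10⁻⁴)·(-1.6) = 35.1147 psu.
Increase required: 35.1147 − 34.70 = 0.4147 psu.

0.41 psu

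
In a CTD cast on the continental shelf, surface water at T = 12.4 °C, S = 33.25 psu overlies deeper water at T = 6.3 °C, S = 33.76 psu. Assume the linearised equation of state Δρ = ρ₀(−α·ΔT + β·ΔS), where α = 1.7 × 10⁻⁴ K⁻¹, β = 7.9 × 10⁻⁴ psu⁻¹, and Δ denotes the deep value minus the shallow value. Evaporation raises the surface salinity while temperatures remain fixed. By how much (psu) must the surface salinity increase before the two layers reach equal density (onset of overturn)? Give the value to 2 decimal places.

Neutral buoyancy requires −α(T_deep − T_surf) + β(S_deep − S_surf′) = 0.
S_surf′ = S_deep − (α/β)·ΔT = 33.76 − (1.7 × 10⁻⁴/7.9 × 10⁻⁴)·(-6.1) = 35.0727 psu.
Increase required: 35.0727 − 33.25 = 1.8227 psu.

1.82 psu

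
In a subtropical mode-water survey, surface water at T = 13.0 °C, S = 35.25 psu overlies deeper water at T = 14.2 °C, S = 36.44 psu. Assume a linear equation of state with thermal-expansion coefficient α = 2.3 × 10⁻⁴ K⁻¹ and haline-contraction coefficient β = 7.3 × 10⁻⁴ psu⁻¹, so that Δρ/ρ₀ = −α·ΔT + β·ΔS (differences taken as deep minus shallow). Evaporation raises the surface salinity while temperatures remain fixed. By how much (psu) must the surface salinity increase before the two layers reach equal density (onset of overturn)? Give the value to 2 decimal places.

0.81 psu

Neutral buoyancy requires −α(T_deep − T_surf) + β(S_deep − S_surf′) = 0.
S_surf′ = S_deep − (α/β)·ΔT = 36.44 − (2.3 × 10⁻⁴/7.3 × 10⁻⁴)·(+1.2) = 36.0619 psu.
Increase required: 36.0619 − 35.25 = 0.8119 psu.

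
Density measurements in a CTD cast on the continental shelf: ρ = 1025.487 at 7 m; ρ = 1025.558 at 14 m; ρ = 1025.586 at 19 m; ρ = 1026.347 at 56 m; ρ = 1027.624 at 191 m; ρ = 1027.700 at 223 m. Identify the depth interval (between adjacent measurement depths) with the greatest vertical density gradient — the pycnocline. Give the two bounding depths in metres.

Compute the density gradient over each adjacent pair:
  7–14 m: Δρ/Δz = 0.071/7 = 0.010 kg m⁻⁴
  14–19 m: Δρ/Δz = 0.028/5 = 5.6 × 10⁻³ kg m⁻⁴
  19–56 m: Δρ/Δz = 0.761/37 = 0.021 kg m⁻⁴
  56–191 m: Δρ/Δz = 1.277/135 = 9.5 × 10⁻³ kg m⁻⁴
  191–223 m: Δρ/Δz = 0.076/32 = 2.4 × 10⁻³ kg m⁻⁴
The largest gradient is in the 19–56 m interval — the pycnocline.

19–56 m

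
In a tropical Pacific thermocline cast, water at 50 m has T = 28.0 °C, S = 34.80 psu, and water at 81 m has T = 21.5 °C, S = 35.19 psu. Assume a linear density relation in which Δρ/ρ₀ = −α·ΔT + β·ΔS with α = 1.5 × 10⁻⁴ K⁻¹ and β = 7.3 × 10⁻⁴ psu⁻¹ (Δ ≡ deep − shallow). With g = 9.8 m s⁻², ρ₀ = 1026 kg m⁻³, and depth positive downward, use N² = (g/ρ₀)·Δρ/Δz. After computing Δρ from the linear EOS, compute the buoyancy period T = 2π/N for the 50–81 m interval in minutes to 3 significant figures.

5.25 min

ΔT = -6.5 K, ΔS = +0.39 psu (deep − shallow).
Δρ/ρ₀ = −αΔT + βΔS = 9.75 × 10⁻⁴ + 2.847 × 10⁻⁴ = 1.2597 × 10⁻³, so Δρ ≈ 1.292 kg m⁻³.
N² = (g/ρ₀)·Δρ/Δz = g·(Δρ/ρ₀)/Δz = 9.8 × 1.2597 × 10⁻³ / 31 = 3.9823 × 10⁻⁴ s⁻².
N = √(3.9823 × 10⁻⁴) = 0.019956 rad s⁻¹ → T = 2π/N = 314.85 s = 5.2475 min ≈ 5.25 min.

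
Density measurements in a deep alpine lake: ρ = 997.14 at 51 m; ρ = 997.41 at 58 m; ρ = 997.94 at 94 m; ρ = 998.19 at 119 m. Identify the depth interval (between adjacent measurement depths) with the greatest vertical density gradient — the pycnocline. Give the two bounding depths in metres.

51–58 m

Compute the density gradient over each adjacent pair:
  51–58 m: Δρ/Δz = 0.27/7 = 0.039 kg m⁻⁴
  58–94 m: Δρ/Δz = 0.53/36 = 0.015 kg m⁻⁴
  94–119 m: Δρ/Δz = 0.25/25 = 0.010 kg m⁻⁴
The largest gradient is in the 51–58 m interval — the pycnocline.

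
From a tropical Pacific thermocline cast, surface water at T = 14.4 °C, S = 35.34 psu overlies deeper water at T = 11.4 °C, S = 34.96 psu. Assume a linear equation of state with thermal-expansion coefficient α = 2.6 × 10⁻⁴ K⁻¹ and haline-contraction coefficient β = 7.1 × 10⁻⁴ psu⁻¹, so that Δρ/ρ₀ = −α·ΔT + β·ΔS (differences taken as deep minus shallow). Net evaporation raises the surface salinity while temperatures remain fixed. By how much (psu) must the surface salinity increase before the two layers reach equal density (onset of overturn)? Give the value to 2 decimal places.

Neutral buoyancy requires −α(T_deep − T_surf) + β(S_deep − S_surf′) = 0.
S_surf′ = S_deep − (α/β)·ΔT = 34.96 − (2.6 × 10⁻⁴/7.1 × 10⁻⁴)·(-3.0) = 36.0586 psu.
Increase required: 36.0586 − 35.34 = 0.7186 psu.

0.72 psu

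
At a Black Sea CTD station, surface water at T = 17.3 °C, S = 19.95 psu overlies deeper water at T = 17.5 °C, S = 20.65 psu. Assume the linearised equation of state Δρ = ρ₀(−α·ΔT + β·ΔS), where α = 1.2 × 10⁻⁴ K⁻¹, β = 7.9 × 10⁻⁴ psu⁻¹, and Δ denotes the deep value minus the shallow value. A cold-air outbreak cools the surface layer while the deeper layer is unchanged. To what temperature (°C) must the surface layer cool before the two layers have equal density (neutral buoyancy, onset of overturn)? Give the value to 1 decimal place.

12.9 °C

Neutral buoyancy requires Δρ = 0, i.e. −α(T_deep − T_surf′) + β(S_deep − S_surf) = 0.
T_surf′ = T_deep − (β/α)·ΔS = 17.5 − (7.9 × 10⁻⁴/1.2 × 10⁻⁴)·(+0.70) = 12.892 °C.
Cooling required: 17.3 − (12.892) = 4.408 °C.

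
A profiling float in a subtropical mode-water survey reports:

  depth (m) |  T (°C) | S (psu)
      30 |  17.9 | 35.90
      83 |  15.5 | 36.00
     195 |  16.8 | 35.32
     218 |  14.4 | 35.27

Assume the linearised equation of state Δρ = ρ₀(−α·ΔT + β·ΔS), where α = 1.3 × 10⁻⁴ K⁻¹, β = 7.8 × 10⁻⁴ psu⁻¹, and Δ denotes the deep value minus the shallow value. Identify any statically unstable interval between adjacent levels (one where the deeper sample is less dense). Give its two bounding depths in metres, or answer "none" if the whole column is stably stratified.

Evaluate Δρ/ρ₀ = −αΔT + βΔS across each adjacent pair:
  30–83 m: −αΔT+βΔS = −(1.3 × 10⁻⁴)(-2.4)+(7.8 × 10⁻⁴)(+0.10) = 3.9 × 10⁻⁴ → stable
  83–195 m: −αΔT+βΔS = −(1.3 × 10⁻⁴)(+1.3)+(7.8 × 10⁻⁴)(-0.68) = -7.0 × 10⁻⁴ → UNSTABLE
  195–218 m: −αΔT+βΔS = −(1.3 × 10⁻⁴)(-2.4)+(7.8 × 10⁻⁴)(-0.05) = 2.7 × 10⁻⁴ → stable
The 83–195 m interval has Δρ < 0: lighter water underlies denser water.

83–195 m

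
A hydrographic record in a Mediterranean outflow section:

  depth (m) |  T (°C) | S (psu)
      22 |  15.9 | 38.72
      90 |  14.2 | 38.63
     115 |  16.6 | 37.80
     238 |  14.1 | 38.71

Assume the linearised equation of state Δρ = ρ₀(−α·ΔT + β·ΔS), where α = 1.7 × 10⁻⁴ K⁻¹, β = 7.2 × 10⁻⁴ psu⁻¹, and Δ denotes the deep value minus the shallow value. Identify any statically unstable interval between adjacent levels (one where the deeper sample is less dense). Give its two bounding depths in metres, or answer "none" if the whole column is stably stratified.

90–115 m

Evaluate Δρ/ρ₀ = −αΔT + βΔS across each adjacent pair:
  22–90 m: −αΔT+βΔS = −(1.7 × 10⁻⁴)(-1.7)+(7.2 × 10⁻⁴)(-0.09) = 2.2 × 10⁻⁴ → stable
  90–115 m: −αΔT+βΔS = −(1.7 × 10⁻⁴)(+2.4)+(7.2 × 10⁻⁴)(-0.83) = -1.0 × 10⁻³ → UNSTABLE
  115–238 m: −αΔT+βΔS = −(1.7 × 10⁻⁴)(-2.5)+(7.2 × 10⁻⁴)(+0.91) = 1.1 × 10⁻³ → stable
The 90–115 m interval has Δρ < 0: lighter water underlies denser water.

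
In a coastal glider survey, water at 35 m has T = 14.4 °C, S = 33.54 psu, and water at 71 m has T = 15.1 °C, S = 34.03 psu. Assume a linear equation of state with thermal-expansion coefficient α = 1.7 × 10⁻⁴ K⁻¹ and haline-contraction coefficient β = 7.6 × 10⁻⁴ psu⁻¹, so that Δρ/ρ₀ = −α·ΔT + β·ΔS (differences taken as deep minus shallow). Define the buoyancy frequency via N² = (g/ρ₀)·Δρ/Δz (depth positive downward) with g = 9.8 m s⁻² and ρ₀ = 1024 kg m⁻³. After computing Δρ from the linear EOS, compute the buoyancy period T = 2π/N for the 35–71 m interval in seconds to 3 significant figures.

ΔT = +0.7 K, ΔS = +0.49 psu (deep − shallow).
Δρ/ρ₀ = −αΔT + βΔS = -1.19 × 10⁻⁴ + 3.724 × 10⁻⁴ = 2.534 × 10⁻⁴, so Δρ ≈ 0.2595 kg m⁻³.
N² = (g/ρ₀)·Δρ/Δz = g·(Δρ/ρ₀)/Δz = 9.8 × 2.534 × 10⁻⁴ / 36 = 6.8981 × 10⁻⁵ s⁻².
N = √(6.8981 × 10⁻⁵) = 8.3055 × 10⁻³ rad s⁻¹ → T = 2π/N = 756.51 s ≈ 757 s.

757 s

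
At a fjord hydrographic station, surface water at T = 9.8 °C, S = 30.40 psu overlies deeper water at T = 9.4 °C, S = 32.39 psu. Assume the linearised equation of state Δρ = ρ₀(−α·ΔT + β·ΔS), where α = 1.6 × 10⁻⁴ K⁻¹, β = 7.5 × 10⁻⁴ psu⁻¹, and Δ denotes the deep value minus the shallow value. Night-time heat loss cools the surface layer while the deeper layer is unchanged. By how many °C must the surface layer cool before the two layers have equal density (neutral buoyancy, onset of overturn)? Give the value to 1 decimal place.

Neutral buoyancy requires Δρ = 0, i.e. −α(T_deep − T_surf′) + β(S_deep − S_surf) = 0.
T_surf′ = T_deep − (β/α)·ΔS = 9.4 − (7.5 × 10⁻⁴/1.6 × 10⁻⁴)·(+1.99) = 0.072 °C.
Cooling required: 9.8 − (0.072) = 9.728 °C.

9.7 °C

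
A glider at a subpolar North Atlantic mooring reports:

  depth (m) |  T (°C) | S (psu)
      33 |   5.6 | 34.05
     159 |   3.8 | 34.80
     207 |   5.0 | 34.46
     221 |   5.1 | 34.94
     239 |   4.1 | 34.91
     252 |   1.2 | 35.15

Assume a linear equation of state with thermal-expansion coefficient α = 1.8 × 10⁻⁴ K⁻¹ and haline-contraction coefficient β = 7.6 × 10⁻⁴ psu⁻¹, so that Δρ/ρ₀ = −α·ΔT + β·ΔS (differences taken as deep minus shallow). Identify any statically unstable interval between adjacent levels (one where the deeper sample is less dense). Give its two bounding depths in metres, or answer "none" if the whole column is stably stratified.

Evaluate Δρ/ρ₀ = −αΔT + βΔS across each adjacent pair:
  33–159 m: −αΔT+βΔS = −(1.8 × 10⁻⁴)(-1.8)+(7.6 × 10⁻⁴)(+0.75) = 8.9 × 10⁻⁴ → stable
  159–207 m: −αΔT+βΔS = −(1.8 × 10⁻⁴)(+1.2)+(7.6 × 10⁻⁴)(-0.34) = -4.7 × 10⁻⁴ → UNSTABLE
  207–221 m: −αΔT+βΔS = −(1.8 × 10⁻⁴)(+0.1)+(7.6 × 10⁻⁴)(+0.48) = 3.5 × 10⁻⁴ → stable
  221–239 m: −αΔT+βΔS = −(1.8 × 10⁻⁴)(-1.0)+(7.6 × 10⁻⁴)(-0.03) = 1.6 × 10⁻⁴ → stable
  239–252 m: −αΔT+βΔS = −(1.8 × 10⁻⁴)(-2.9)+(7.6 × 10⁻⁴)(+0.24) = 7.0 × 10⁻⁴ → stable
The 159–207 m interval has Δρ < 0: lighter water underlies denser water.

159–207 m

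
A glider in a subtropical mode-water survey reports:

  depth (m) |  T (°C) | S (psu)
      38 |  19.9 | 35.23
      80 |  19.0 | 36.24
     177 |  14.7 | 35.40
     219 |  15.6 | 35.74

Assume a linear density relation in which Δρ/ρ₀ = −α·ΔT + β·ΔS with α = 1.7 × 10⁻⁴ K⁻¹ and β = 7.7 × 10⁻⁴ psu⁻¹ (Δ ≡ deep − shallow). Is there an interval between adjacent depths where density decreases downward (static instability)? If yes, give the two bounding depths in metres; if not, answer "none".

Evaluate Δρ/ρ₀ = −αΔT + βΔS across each adjacent pair:
  38–80 m: −αΔT+βΔS = −(1.7 × 10⁻⁴)(-0.9)+(7.7 × 10⁻⁴)(+1.01) = 9.3 × 10⁻⁴ → stable
  80–177 m: −αΔT+βΔS = −(1.7 × 10⁻⁴)(-4.3)+(7.7 × 10⁻⁴)(-0.84) = 8.4 × 10⁻⁵ → stable
  177–219 m: −αΔT+βΔS = −(1.7 × 10⁻⁴)(+0.9)+(7.7 × 10⁻⁴)(+0.34) = 1.1 × 10⁻⁴ → stable
Every interval has Δρ > 0: the column is stably stratified throughout.

none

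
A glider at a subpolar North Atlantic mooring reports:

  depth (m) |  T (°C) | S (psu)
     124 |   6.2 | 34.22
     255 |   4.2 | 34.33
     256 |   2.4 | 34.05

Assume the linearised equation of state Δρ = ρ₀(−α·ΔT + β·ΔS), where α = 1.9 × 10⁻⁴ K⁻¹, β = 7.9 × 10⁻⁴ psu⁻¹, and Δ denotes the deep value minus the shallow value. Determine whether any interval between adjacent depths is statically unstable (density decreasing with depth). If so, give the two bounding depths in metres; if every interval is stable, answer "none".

Evaluate Δρ/ρ₀ = −αΔT + βΔS across each adjacent pair:
  124–255 m: −αΔT+βΔS = −(1.9 × 10⁻⁴)(-2.0)+(7.9 × 10⁻⁴)(+0.11) = 4.7 × 10⁻⁴ → stable
  255–256 m: −αΔT+βΔS = −(1.9 × 10⁻⁴)(-1.8)+(7.9 × 10⁻⁴)(-0.28) = 1.2 × 10⁻⁴ → stable
Every interval has Δρ > 0: the column is stably stratified throughout.

none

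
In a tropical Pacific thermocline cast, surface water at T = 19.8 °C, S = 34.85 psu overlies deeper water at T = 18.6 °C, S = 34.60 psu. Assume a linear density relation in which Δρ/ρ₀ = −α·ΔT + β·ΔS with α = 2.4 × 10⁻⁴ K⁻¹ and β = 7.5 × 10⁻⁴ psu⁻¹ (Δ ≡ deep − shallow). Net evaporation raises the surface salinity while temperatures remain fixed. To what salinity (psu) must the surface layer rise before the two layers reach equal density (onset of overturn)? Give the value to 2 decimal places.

Neutral buoyancy requires −α(T_deep − T_surf) + β(S_deep − S_surf′) = 0.
S_surf′ = S_deep − (α/β)·ΔT = 34.60 − (2.4 × 10⁻⁴/7.5 × 10⁻⁴)·(-1.2) = 34.9840 psu.
Increase required: 34.9840 − 34.85 = 0.1340 psu.

34.98 psu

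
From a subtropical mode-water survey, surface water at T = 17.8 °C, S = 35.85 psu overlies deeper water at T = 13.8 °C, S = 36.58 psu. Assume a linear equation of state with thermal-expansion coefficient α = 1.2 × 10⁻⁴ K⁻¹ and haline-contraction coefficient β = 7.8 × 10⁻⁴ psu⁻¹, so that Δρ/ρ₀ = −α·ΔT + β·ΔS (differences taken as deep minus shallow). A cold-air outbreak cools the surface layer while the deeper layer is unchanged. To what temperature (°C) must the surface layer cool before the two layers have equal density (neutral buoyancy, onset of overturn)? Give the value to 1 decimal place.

9.1 °C

Neutral buoyancy requires Δρ = 0, i.e. −α(T_deep − T_surf′) + β(S_deep − S_surf) = 0.
T_surf′ = T_deep − (β/α)·ΔS = 13.8 − (7.8 × 10⁻⁴/1.2 × 10⁻⁴)·(+0.73) = 9.055 °C.
Cooling required: 17.8 − (9.055) = 8.745 °C.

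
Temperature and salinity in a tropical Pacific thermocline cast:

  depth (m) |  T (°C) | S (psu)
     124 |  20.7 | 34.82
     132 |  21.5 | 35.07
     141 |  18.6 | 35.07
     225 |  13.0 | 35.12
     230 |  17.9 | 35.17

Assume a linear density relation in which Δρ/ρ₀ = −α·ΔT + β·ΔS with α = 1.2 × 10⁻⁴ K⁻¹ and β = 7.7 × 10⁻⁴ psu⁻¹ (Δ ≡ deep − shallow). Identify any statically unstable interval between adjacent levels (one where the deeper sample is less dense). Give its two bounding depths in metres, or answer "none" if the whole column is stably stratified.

225–230 m

Evaluate Δρ/ρ₀ = −αΔT + βΔS across each adjacent pair:
  124–132 m: −αΔT+βΔS = −(1.2 × 10⁻⁴)(+0.8)+(7.7 × 10⁻⁴)(+0.25) = 9.6 × 10⁻⁵ → stable
  132–141 m: −αΔT+βΔS = −(1.2 × 10⁻⁴)(-2.9)+(7.7 × 10⁻⁴)(+0.00) = 3.5 × 10⁻⁴ → stable
  141–225 m: −αΔT+βΔS = −(1.2 × 10⁻⁴)(-5.6)+(7.7 × 10⁻⁴)(+0.05) = 7.1 × 10⁻⁴ → stable
  225–230 m: −αΔT+βΔS = −(1.2 × 10⁻⁴)(+4.9)+(7.7 × 10⁻⁴)(+0.05) = -5.5 × 10⁻⁴ → UNSTABLE
The 225–230 m interval has Δρ < 0: lighter water underlies denser water.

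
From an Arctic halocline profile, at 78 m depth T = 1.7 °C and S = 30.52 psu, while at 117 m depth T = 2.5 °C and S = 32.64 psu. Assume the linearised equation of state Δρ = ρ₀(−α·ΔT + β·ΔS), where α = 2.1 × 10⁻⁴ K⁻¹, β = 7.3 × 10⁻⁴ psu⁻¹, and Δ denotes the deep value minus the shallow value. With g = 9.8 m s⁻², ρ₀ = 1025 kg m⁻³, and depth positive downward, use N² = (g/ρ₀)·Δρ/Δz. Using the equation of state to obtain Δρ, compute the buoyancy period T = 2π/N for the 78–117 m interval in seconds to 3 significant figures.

ΔT = +0.8 K, ΔS = +2.12 psu (deep − shallow).
Δρ/ρ₀ = −αΔT + βΔS = -1.68 × 10⁻⁴ + 1.5476 × 10⁻³ = 1.3796 × 10⁻³, so Δρ ≈ 1.414 kg m⁻³.
N² = (g/ρ₀)·Δρ/Δz = g·(Δρ/ρ₀)/Δz = 9.8 × 1.3796 × 10⁻³ / 39 = 3.4667 × 10⁻⁴ s⁻².
N = √(3.4667 × 10⁻⁴) = 0.018619 rad s⁻¹ → T = 2π/N = 337.46 s ≈ 337 s.

337 s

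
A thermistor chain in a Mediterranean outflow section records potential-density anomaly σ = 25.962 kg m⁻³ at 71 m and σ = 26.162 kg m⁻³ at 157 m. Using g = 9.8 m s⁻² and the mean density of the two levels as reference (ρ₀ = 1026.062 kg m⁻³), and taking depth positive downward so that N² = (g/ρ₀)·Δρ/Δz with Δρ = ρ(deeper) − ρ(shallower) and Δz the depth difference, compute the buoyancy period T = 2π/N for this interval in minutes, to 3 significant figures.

Δρ = 1026.162 − 1025.962 = 0.200 kg m⁻³ over Δz = 157 − 71 = 86 m.
N² = (9.8/1026.062) × (0.200/86) = 2.2212 × 10⁻⁵ s⁻².
N = √(2.2212 × 10⁻⁵) = 4.7130 × 10⁻³ rad s⁻¹, so T = 2π/N = 1.3332 × 10³ s = 22.220 min ≈ 22.2 min.

22.2 min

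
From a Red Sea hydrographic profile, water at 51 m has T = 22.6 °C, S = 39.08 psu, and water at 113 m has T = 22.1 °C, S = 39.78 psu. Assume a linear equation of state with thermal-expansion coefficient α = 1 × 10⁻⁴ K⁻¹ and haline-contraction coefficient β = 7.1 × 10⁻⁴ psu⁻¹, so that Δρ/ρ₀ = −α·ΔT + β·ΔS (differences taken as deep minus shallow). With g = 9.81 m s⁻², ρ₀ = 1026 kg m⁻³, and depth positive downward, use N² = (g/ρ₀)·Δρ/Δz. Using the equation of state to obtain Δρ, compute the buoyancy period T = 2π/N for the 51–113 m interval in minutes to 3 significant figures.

ΔT = -0.5 K, ΔS = +0.70 psu (deep − shallow).
Δρ/ρ₀ = −αΔT + βΔS = 5.00 × 10⁻⁵ + 4.97 × 10⁻⁴ = 5.47 × 10⁻⁴, so Δρ ≈ 0.5612 kg m⁻³.
N² = (g/ρ₀)·Δρ/Δz = g·(Δρ/ρ₀)/Δz = 9.81 × 5.47 × 10⁻⁴ / 62 = 8.6550 × 10⁻⁵ s⁻².
N = √(8.6550 × 10⁻⁵) = 9.3032 × 10⁻³ rad s⁻¹ → T = 2π/N = 675.38 s = 11.256 min ≈ 11.3 min.

11.3 min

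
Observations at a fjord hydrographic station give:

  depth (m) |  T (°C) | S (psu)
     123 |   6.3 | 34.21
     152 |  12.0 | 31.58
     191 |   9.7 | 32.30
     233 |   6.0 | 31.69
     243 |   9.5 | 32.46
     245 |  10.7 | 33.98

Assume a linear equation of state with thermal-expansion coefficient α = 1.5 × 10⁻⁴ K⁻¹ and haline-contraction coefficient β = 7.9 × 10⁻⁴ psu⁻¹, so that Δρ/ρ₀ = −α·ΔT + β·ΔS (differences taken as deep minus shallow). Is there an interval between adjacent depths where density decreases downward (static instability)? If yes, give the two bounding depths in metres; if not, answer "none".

123–152 m

Evaluate Δρ/ρ₀ = −αΔT + βΔS across each adjacent pair:
  123–152 m: −αΔT+βΔS = −(1.5 × 10⁻⁴)(+5.7)+(7.9 × 10⁻⁴)(-2.63) = -2.9 × 10⁻³ → UNSTABLE
  152–191 m: −αΔT+βΔS = −(1.5 × 10⁻⁴)(-2.3)+(7.9 × 10⁻⁴)(+0.72) = 9.1 × 10⁻⁴ → stable
  191–233 m: −αΔT+βΔS = −(1.5 × 10⁻⁴)(-3.7)+(7.9 × 10⁻⁴)(-0.61) = 7.3 × 10⁻⁵ → stable
  233–243 m: −αΔT+βΔS = −(1.5 × 10⁻⁴)(+3.5)+(7.9 × 10⁻⁴)(+0.77) = 8.3 × 10⁻⁵ → stable
  243–245 m: −αΔT+βΔS = −(1.5 × 10⁻⁴)(+1.2)+(7.9 × 10⁻⁴)(+1.52) = 1.0 × 10⁻³ → stable
The 123–152 m interval has Δρ < 0: lighter water underlies denser water.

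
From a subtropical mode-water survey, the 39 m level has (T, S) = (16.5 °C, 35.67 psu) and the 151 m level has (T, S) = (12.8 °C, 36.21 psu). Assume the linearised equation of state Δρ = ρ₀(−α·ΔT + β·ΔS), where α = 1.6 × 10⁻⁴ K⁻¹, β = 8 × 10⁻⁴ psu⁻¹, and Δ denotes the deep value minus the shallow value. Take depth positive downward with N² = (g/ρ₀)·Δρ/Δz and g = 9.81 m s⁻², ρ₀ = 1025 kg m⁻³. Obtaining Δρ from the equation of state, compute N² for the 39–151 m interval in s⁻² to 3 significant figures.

ΔT = -3.7 K, ΔS = +0.54 psu (deep − shallow).
Δρ/ρ₀ = −αΔT + βΔS = 5.92 × 10⁻⁴ + 4.32 × 10⁻⁴ = 1.024 × 10⁻³, so Δρ ≈ 1.050 kg m⁻³.
N² = (g/ρ₀)·Δρ/Δz = g·(Δρ/ρ₀)/Δz = 9.81 × 1.024 × 10⁻³ / 112 = 8.9691 × 10⁻⁵ s⁻² ≈ 8.97 × 10⁻⁵ s⁻².

8.97 × 10⁻⁵ s⁻²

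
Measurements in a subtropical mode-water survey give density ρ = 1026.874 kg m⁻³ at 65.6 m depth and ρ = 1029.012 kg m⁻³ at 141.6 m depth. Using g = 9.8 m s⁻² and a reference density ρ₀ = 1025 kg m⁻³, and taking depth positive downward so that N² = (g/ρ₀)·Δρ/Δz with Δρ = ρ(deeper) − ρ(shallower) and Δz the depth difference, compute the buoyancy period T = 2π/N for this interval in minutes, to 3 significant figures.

Δρ = 1029.012 − 1026.874 = 2.138 kg m⁻³ over Δz = 141.6 − 65.6 = 76 m.
N² = (9.8/1025) × (2.138/76) = 2.6897 × 10⁻⁴ s⁻².
N = √(2.6897 × 10⁻⁴) = 0.016400 rad s⁻¹, so T = 2π/N = 383.12 s = 6.3853 min ≈ 6.39 min.

6.39 min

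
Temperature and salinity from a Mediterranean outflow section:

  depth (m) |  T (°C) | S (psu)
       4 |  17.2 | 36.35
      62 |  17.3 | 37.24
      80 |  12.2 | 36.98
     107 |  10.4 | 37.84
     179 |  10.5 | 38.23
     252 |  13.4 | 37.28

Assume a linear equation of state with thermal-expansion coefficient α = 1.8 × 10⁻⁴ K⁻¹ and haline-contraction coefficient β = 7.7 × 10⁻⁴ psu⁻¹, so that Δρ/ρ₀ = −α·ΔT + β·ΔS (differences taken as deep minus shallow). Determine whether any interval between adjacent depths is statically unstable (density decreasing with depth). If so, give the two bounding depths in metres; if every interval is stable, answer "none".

179–252 m

Evaluate Δρ/ρ₀ = −αΔT + βΔS across each adjacent pair:
  4–62 m: −αΔT+βΔS = −(1.8 × 10⁻⁴)(+0.1)+(7.7 × 10⁻⁴)(+0.89) = 6.7 × 10⁻⁴ → stable
  62–80 m: −αΔT+βΔS = −(1.8 × 10⁻⁴)(-5.1)+(7.7 × 10⁻⁴)(-0.26) = 7.2 × 10⁻⁴ → stable
  80–107 m: −αΔT+βΔS = −(1.8 × 10⁻⁴)(-1.8)+(7.7 × 10⁻⁴)(+0.86) = 9.9 × 10⁻⁴ → stable
  107–179 m: −αΔT+βΔS = −(1.8 × 10⁻⁴)(+0.1)+(7.7 × 10⁻⁴)(+0.39) = 2.8 × 10⁻⁴ → stable
  179–252 m: −αΔT+βΔS = −(1.8 × 10⁻⁴)(+2.9)+(7.7 × 10⁻⁴)(-0.95) = -1.3 × 10⁻³ → UNSTABLE
The 179–252 m interval has Δρ < 0: lighter water underlies denser water.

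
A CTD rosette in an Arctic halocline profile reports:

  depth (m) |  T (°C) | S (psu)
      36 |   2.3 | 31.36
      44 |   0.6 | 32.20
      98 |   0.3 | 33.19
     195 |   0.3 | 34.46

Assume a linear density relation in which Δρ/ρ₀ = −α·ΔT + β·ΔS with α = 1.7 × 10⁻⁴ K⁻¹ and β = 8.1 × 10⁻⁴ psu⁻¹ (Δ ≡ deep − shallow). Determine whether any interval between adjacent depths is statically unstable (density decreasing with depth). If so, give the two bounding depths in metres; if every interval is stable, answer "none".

none

Evaluate Δρ/ρ₀ = −αΔT + βΔS across each adjacent pair:
  36–44 m: −αΔT+βΔS = −(1.7 × 10⁻⁴)(-1.7)+(8.1 × 10⁻⁴)(+0.84) = 9.7 × 10⁻⁴ → stable
  44–98 m: −αΔT+βΔS = −(1.7 × 10⁻⁴)(-0.3)+(8.1 × 10⁻⁴)(+0.99) = 8.5 × 10⁻⁴ → stable
  98–195 m: −αΔT+βΔS = −(1.7 × 10⁻⁴)(+0.0)+(8.1 × 10⁻⁴)(+1.27) = 1.0 × 10⁻³ → stable
Every interval has Δρ > 0: the column is stably stratified throughout.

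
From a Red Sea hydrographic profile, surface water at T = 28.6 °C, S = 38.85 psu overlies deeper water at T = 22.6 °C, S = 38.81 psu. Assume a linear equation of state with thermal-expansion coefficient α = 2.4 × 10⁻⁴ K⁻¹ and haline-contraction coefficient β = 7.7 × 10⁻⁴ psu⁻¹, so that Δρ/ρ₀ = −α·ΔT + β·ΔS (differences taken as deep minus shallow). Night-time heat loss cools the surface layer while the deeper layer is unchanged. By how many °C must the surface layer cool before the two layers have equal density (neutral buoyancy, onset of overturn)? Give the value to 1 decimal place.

Neutral buoyancy requires Δρ = 0, i.e. −α(T_deep − T_surf′) + β(S_deep − S_surf) = 0.
T_surf′ = T_deep − (β/α)·ΔS = 22.6 − (7.7 × 10⁻⁴/2.4 × 10⁻⁴)·(-0.04) = 22.728 °C.
Cooling required: 28.6 − (22.728) = 5.872 °C.

5.9 °C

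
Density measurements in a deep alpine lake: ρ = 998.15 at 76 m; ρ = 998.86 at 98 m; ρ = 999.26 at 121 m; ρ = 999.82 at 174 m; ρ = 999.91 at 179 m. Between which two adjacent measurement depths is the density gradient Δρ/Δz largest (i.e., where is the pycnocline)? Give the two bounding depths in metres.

Compute the density gradient over each adjacent pair:
  76–98 m: Δρ/Δz = 0.71/22 = 0.032 kg m⁻⁴
  98–121 m: Δρ/Δz = 0.40/23 = 0.017 kg m⁻⁴
  121–174 m: Δρ/Δz = 0.56/53 = 0.011 kg m⁻⁴
  174–179 m: Δρ/Δz = 0.09/5 = 0.018 kg m⁻⁴
The largest gradient is in the 76–98 m interval — the pycnocline.

76–98 m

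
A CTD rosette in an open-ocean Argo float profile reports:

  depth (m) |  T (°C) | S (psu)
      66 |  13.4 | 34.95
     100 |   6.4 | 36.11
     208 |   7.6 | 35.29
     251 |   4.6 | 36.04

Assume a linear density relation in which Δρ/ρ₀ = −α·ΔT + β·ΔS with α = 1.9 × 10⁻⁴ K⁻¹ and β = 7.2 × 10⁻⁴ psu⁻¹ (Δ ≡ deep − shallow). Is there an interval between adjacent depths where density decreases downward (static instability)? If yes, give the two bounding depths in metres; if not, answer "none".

100–208 m

Evaluate Δρ/ρ₀ = −αΔT + βΔS across each adjacent pair:
  66–100 m: −αΔT+βΔS = −(1.9 × 10⁻⁴)(-7.0)+(7.2 × 10⁻⁴)(+1.16) = 2.2 × 10⁻³ → stable
  100–208 m: −αΔT+βΔS = −(1.9 × 10⁻⁴)(+1.2)+(7.2 × 10⁻⁴)(-0.82) = -8.2 × 10⁻⁴ → UNSTABLE
  208–251 m: −αΔT+βΔS = −(1.9 × 10⁻⁴)(-3.0)+(7.2 × 10⁻⁴)(+0.75) = 1.1 × 10⁻³ → stable
The 100–208 m interval has Δρ < 0: lighter water underlies denser water.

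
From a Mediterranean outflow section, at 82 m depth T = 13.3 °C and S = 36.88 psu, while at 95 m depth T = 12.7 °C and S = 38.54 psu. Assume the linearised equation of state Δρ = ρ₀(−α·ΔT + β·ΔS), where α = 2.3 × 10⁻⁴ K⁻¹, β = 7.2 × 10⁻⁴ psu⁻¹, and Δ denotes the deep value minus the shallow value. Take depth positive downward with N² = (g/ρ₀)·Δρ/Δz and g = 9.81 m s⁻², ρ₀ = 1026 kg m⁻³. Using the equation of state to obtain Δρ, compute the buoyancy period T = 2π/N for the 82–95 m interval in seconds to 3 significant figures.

198 s

ΔT = -0.6 K, ΔS = +1.66 psu (deep − shallow).
Δρ/ρ₀ = −αΔT + βΔS = 1.38 × 10⁻⁴ + 1.1952 × 10⁻³ = 1.3332 × 10⁻³, so Δρ ≈ 1.368 kg m⁻³.
N² = (g/ρ₀)·Δρ/Δz = g·(Δρ/ρ₀)/Δz = 9.81 × 1.3332 × 10⁻³ / 13 = 1.0061 × 10⁻³ s⁻².
N = √(1.0061 × 10⁻³) = 0.031719 rad s⁻¹ → T = 2π/N = 198.09 s ≈ 198 s.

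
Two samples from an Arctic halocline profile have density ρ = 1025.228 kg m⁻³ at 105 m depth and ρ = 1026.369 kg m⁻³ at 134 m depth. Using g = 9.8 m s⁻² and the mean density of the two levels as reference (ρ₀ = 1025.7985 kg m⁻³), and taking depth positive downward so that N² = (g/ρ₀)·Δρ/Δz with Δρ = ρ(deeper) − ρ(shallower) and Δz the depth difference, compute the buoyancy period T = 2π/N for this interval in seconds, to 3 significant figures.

Δρ = 1026.369 − 1025.228 = 1.141 kg m⁻³ over Δz = 134 − 105 = 29 m.
N² = (9.8/1025.7985) × (1.141/29) = 3.7588 × 10⁻⁴ s⁻².
N = √(3.7588 × 10⁻⁴) = 0.019388 rad s⁻¹, so T = 2π/N = 324.08 s ≈ 324 s.
Since Δρ > 0 the layer is stably stratified.

324 s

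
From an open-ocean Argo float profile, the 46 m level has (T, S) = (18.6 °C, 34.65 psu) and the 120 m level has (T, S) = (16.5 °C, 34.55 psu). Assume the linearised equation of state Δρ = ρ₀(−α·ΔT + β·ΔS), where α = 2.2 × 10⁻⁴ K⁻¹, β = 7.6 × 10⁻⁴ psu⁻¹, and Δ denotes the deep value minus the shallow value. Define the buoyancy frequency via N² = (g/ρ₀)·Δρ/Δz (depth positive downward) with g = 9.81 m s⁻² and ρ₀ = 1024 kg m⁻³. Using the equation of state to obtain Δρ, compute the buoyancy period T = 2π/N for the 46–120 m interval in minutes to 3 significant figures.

ΔT = -2.1 K, ΔS = -0.10 psu (deep − shallow).
Δρ/ρ₀ = −αΔT + βΔS = 4.62 × 10⁻⁴ − 7.60 × 10⁻⁵ = 3.86 × 10⁻⁴, so Δρ ≈ 0.3953 kg m⁻³.
N² = (g/ρ₀)·Δρ/Δz = g·(Δρ/ρ₀)/Δz = 9.81 × 3.86 × 10⁻⁴ / 74 = 5.1171 × 10⁻⁵ s⁻².
N = √(5.1171 × 10⁻⁵) = 7.1534 × 10⁻³ rad s⁻¹ → T = 2π/N = 878.35 s = 14.639 min ≈ 14.6 min.

14.6 min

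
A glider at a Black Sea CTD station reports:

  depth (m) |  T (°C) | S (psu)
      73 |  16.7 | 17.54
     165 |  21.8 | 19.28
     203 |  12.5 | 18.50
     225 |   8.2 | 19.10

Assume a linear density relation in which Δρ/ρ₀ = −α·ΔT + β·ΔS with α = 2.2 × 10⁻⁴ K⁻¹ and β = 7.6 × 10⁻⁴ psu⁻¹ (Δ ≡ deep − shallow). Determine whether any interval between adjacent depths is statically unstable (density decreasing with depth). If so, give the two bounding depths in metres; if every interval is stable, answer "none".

Evaluate Δρ/ρ₀ = −αΔT + βΔS across each adjacent pair:
  73–165 m: −αΔT+βΔS = −(2.2 × 10⁻⁴)(+5.1)+(7.6 × 10⁻⁴)(+1.74) = 2.0 × 10⁻⁴ → stable
  165–203 m: −αΔT+βΔS = −(2.2 × 10⁻⁴)(-9.3)+(7.6 × 10⁻⁴)(-0.78) = 1.5 × 10⁻³ → stable
  203–225 m: −αΔT+βΔS = −(2.2 × 10⁻⁴)(-4.3)+(7.6 × 10⁻⁴)(+0.60) = 1.4 × 10⁻³ → stable
Every interval has Δρ > 0: the column is stably stratified throughout.

none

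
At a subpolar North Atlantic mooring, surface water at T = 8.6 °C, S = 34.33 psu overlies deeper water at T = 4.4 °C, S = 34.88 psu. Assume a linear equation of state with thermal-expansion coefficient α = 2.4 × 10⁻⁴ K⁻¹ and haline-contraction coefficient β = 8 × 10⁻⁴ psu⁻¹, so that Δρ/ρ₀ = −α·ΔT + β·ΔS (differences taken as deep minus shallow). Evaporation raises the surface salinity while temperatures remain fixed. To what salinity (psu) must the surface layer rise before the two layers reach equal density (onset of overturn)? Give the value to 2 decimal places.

Neutral buoyancy requires −α(T_deep − T_surf) + β(S_deep − S_surf′) = 0.
S_surf′ = S_deep − (α/β)·ΔT = 34.88 − (2.4 × 10⁻⁴/8 × 10⁻⁴)·(-4.2) = 36.1400 psu.
Increase required: 36.1400 − 34.33 = 1.8100 psu.

36.14 psu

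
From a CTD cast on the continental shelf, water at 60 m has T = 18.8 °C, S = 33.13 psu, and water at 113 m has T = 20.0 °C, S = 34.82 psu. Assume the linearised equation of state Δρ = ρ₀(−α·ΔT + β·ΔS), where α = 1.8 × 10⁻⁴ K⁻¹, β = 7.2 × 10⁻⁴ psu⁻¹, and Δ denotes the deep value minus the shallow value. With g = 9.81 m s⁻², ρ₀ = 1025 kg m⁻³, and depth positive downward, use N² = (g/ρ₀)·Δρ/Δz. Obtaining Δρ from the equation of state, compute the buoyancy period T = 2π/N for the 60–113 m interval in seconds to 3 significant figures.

462 s

ΔT = +1.2 K, ΔS = +1.69 psu (deep − shallow).
Δρ/ρ₀ = −αΔT + βΔS = -2.16 × 10⁻⁴ + 1.2168 × 10⁻³ = 1.0008 × 10⁻³, so Δρ ≈ 1.026 kg m⁻³.
N² = (g/ρ₀)·Δρ/Δz = g·(Δρ/ρ₀)/Δz = 9.81 × 1.0008 × 10⁻³ / 53 = 1.8524 × 10⁻⁴ s⁻².
N = √(1.8524 × 10⁻⁴) = 0.013610 rad s⁻¹ → T = 2π/N = 461.66 s ≈ 462 s.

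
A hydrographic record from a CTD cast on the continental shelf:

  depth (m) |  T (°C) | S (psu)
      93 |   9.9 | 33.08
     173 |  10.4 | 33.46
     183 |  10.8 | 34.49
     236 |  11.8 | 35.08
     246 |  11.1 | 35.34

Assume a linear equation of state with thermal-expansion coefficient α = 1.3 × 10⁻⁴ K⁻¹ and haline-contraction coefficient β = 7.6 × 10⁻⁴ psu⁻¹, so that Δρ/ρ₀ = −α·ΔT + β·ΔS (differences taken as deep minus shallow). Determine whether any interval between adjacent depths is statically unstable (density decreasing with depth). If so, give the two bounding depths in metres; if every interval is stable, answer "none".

Evaluate Δρ/ρ₀ = −αΔT + βΔS across each adjacent pair:
  93–173 m: −αΔT+βΔS = −(1.3 × 10⁻⁴)(+0.5)+(7.6 × 10⁻⁴)(+0.38) = 2.2 × 10⁻⁴ → stable
  173–183 m: −αΔT+βΔS = −(1.3 × 10⁻⁴)(+0.4)+(7.6 × 10⁻⁴)(+1.03) = 7.3 × 10⁻⁴ → stable
  183–236 m: −αΔT+βΔS = −(1.3 × 10⁻⁴)(+1.0)+(7.6 × 10⁻⁴)(+0.59) = 3.2 × 10⁻⁴ → stable
  236–246 m: −αΔT+βΔS = −(1.3 × 10⁻⁴)(-0.7)+(7.6 × 10⁻⁴)(+0.26) = 2.9 × 10⁻⁴ → stable
Every interval has Δρ > 0: the column is stably stratified throughout.

none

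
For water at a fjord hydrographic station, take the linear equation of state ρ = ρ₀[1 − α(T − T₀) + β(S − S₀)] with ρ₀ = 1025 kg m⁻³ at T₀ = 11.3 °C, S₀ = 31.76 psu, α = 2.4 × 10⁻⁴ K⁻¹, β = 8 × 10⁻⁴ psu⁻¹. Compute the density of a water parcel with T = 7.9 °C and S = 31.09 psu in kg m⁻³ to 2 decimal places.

1025.29 kg m⁻³

T − T₀ = -3.4 K, S − S₀ = -0.67 psu.
Bracket = 1 − α·(-3.4) + β·(-0.67) = 1 + (2.80 × 10⁻⁴) = 1.0002800.
ρ = 1025 × 1.0002800 = 1025.29 kg m⁻³.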